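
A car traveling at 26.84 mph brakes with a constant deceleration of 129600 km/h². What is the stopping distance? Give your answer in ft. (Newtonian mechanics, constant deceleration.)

v₀ = 26.84 mph × 0.44704 = 11.9986 m/s
a = 129600 km/h² × 7.716049382716049e-05 = 10.0 m/s²
d = v₀² / (2a) = 11.9986² / (2 × 10.0) = 143.966 / 20.0 = 7.1983 m
d = 7.1983 m / 0.3048 = 23.62 ft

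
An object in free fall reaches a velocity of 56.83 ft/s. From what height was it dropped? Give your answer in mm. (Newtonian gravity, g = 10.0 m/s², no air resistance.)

v = 56.83 ft/s × 0.3048 = 17.3218 m/s
h = v² / (2g) = 17.3218² / (2 × 10.0) = 15.0022 m
h = 15.0022 m / 0.001 = 15000 mm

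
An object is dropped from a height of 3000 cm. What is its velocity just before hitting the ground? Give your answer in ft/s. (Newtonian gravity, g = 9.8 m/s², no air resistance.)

h = 3000 cm × 0.01 = 30.0 m
v = √(2gh) = √(2 × 9.8 × 30.0) = 24.2487 m/s
v = 24.2487 m/s / 0.3048 = 79.56 ft/s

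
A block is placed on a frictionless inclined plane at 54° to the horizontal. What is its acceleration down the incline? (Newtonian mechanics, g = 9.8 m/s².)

a = g sin(θ) = 9.8 × sin(54°) = 9.8 × 0.809 = 7.93 m/s²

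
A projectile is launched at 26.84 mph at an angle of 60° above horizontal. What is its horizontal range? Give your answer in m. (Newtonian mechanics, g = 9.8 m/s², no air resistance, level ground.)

v₀ = 26.84 mph × 0.44704 = 11.9986 m/s
R = v₀² × sin(2θ) / g = 11.9986² × sin(2 × 60°) / 9.8 = 143.966 × 0.866025 / 9.8 = 12.72 m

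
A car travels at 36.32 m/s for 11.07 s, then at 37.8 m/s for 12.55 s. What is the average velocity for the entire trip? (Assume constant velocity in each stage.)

d₁ = v₁t₁ = 36.32 × 11.07 = 402.0624 m
d₂ = v₂t₂ = 37.8 × 12.55 = 474.39 m
d_total = 876.4524 m, t_total = 23.62 s
v_avg = d_total/t_total = 876.4524/23.62 = 37.11 m/s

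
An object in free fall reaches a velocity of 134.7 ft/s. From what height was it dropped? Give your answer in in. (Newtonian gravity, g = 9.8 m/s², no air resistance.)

v = 134.7 ft/s × 0.3048 = 41.0566 m/s
h = v² / (2g) = 41.0566² / (2 × 9.8) = 86.0023 m
h = 86.0023 m / 0.0254 = 3386 in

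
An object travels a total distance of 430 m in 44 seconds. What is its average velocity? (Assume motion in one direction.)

v_avg = Δd / Δt = 430 / 44 = 9.77 m/s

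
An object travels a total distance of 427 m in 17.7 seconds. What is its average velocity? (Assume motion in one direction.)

v_avg = Δd / Δt = 427 / 17.7 = 24.12 m/s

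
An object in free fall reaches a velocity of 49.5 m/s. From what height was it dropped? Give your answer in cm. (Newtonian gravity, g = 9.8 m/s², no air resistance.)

h = v² / (2g) = 49.5² / (2 × 9.8) = 125.013 m
h = 125.013 m / 0.01 = 12500 cm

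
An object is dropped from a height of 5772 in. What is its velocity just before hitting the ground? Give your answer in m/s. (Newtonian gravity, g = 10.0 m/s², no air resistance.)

h = 5772 in × 0.0254 = 146.609 m
v = √(2gh) = √(2 × 10.0 × 146.609) = 54.15 m/s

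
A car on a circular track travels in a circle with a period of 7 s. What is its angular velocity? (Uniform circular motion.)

ω = 2π/T = 2π/7 = 0.8976 rad/s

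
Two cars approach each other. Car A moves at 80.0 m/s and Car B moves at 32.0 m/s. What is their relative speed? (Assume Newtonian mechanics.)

v_rel = v_A + v_B = 80.0 + 32.0 = 112.0 m/s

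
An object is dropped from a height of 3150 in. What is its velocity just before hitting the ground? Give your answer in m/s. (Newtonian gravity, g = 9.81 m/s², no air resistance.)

h = 3150 in × 0.0254 = 80.01 m
v = √(2gh) = √(2 × 9.81 × 80.01) = 39.62 m/s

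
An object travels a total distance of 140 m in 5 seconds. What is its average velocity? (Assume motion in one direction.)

v_avg = Δd / Δt = 140 / 5 = 28.0 m/s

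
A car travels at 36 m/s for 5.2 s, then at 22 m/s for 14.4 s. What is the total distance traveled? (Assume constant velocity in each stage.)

d₁ = v₁t₁ = 36 × 5.2 = 187.2 m
d₂ = v₂t₂ = 22 × 14.4 = 316.8 m
d_total = 187.2 + 316.8 = 504.0 m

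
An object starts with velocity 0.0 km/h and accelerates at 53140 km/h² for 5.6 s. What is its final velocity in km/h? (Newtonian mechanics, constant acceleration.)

v₀ = 0.0 km/h × 0.2777777777777778 = 0.0 m/s
a = 53140 km/h² × 7.716049382716049e-05 = 4.10031 m/s²
v = v₀ + a × t = 0.0 + 4.10031 × 5.6 = 22.9617 m/s
v = 22.9617 m/s / 0.2777777777777778 = 82.66 km/h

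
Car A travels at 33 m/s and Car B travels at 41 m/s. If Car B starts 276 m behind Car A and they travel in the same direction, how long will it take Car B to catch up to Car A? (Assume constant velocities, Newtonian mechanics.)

Relative speed: v_rel = 41 - 33 = 8 m/s
Time to catch: t = d₀/v_rel = 276/8 = 34.5 s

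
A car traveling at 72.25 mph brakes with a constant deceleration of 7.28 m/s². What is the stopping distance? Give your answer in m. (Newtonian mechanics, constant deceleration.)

v₀ = 72.25 mph × 0.44704 = 32.2986 m/s
d = v₀² / (2a) = 32.2986² / (2 × 7.28) = 1043.2 / 14.56 = 71.65 m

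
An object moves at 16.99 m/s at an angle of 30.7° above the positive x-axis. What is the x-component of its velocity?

vₓ = v cos(θ) = 16.99 × cos(30.7°) = 14.61 m/s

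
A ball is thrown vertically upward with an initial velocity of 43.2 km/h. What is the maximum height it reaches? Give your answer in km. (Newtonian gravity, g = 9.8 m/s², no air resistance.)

v₀ = 43.2 km/h × 0.2777777777777778 = 12.0 m/s
h_max = v₀² / (2g) = 12.0² / (2 × 9.8) = 144.0 / 19.6 = 7.34694 m
h_max = 7.34694 m / 1000.0 = 0.007347 km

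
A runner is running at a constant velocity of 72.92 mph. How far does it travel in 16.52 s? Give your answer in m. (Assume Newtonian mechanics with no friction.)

v = 72.92 mph × 0.44704 = 32.5982 m/s
d = v × t = 32.5982 × 16.52 = 538.5 m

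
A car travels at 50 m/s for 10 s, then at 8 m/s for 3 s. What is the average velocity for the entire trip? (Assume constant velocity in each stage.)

d₁ = v₁t₁ = 50 × 10 = 500 m
d₂ = v₂t₂ = 8 × 3 = 24 m
d_total = 524 m, t_total = 13 s
v_avg = d_total/t_total = 524/13 = 40.31 m/s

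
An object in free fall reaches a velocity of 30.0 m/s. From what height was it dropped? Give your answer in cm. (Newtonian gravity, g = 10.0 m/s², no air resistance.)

h = v² / (2g) = 30.0² / (2 × 10.0) = 45.0 m
h = 45.0 m / 0.01 = 4500 cm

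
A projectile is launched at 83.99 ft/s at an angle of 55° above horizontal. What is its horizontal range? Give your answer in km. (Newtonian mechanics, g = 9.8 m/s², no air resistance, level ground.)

v₀ = 83.99 ft/s × 0.3048 = 25.6002 m/s
R = v₀² × sin(2θ) / g = 25.6002² × sin(2 × 55°) / 9.8 = 655.37 × 0.939693 / 9.8 = 62.8415 m
R = 62.8415 m / 1000.0 = 0.06284 km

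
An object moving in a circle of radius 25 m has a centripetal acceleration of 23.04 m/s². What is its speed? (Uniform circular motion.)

v = √(a_c × r) = √(23.04 × 25) = 24.0 m/s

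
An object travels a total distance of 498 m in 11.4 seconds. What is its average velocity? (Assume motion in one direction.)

v_avg = Δd / Δt = 498 / 11.4 = 43.68 m/s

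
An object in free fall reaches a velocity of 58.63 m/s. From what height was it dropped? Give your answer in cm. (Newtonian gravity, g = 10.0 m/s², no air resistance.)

h = v² / (2g) = 58.63² / (2 × 10.0) = 171.874 m
h = 171.874 m / 0.01 = 17190 cm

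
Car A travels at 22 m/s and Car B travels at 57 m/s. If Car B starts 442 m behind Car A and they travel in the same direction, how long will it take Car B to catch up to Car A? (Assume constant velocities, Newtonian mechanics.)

Relative speed: v_rel = 57 - 22 = 35 m/s
Time to catch: t = d₀/v_rel = 442/35 = 12.63 s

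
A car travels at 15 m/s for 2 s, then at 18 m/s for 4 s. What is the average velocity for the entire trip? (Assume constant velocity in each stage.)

d₁ = v₁t₁ = 15 × 2 = 30 m
d₂ = v₂t₂ = 18 × 4 = 72 m
d_total = 102 m, t_total = 6 s
v_avg = d_total/t_total = 102/6 = 17.0 m/s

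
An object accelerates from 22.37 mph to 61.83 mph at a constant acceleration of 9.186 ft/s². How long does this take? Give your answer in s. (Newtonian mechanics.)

v₀ = 22.37 mph × 0.44704 = 10.0003 m/s
v = 61.83 mph × 0.44704 = 27.6405 m/s
a = 9.186 ft/s² × 0.3048 = 2.79989 m/s²
t = (v - v₀) / a = (27.6405 - 10.0003) / 2.79989 = 6.3 s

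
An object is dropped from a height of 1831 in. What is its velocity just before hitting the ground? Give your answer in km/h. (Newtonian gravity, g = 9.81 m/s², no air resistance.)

h = 1831 in × 0.0254 = 46.5074 m
v = √(2gh) = √(2 × 9.81 × 46.5074) = 30.2072 m/s
v = 30.2072 m/s / 0.2777777777777778 = 108.7 km/h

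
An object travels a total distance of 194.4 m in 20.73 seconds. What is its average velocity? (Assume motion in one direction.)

v_avg = Δd / Δt = 194.4 / 20.73 = 9.38 m/s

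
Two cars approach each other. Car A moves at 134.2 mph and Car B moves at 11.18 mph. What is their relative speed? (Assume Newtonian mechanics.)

v_rel = v_A + v_B = 134.2 + 11.18 = 145.38 mph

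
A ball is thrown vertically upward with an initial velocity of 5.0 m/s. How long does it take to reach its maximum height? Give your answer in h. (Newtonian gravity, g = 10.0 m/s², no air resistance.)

t_up = v₀ / g = 5.0 / 10.0 = 0.5 s
t_up = 0.5 s / 3600.0 = 0.0001389 h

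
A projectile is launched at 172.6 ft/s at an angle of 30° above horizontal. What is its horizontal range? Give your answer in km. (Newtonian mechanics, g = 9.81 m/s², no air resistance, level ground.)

v₀ = 172.6 ft/s × 0.3048 = 52.6085 m/s
R = v₀² × sin(2θ) / g = 52.6085² × sin(2 × 30°) / 9.81 = 2767.65 × 0.866025 / 9.81 = 244.328 m
R = 244.328 m / 1000.0 = 0.2443 km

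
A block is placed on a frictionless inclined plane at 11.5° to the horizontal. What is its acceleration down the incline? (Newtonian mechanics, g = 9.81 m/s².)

a = g sin(θ) = 9.81 × sin(11.5°) = 9.81 × 0.1994 = 1.96 m/s²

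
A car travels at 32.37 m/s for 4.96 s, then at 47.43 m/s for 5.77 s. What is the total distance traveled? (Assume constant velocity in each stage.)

d₁ = v₁t₁ = 32.37 × 4.96 = 160.5552 m
d₂ = v₂t₂ = 47.43 × 5.77 = 273.6711 m
d_total = 160.5552 + 273.6711 = 434.23 m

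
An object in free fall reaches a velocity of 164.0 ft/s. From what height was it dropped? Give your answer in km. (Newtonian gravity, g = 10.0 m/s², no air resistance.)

v = 164.0 ft/s × 0.3048 = 49.9872 m/s
h = v² / (2g) = 49.9872² / (2 × 10.0) = 124.936 m
h = 124.936 m / 1000.0 = 0.1249 km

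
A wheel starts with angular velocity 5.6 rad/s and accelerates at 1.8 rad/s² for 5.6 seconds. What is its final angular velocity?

ω = ω₀ + αt = 5.6 + 1.8 × 5.6 = 15.68 rad/s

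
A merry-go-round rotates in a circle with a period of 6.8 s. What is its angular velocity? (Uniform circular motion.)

ω = 2π/T = 2π/6.8 = 0.924 rad/s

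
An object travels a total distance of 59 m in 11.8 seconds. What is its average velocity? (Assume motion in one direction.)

v_avg = Δd / Δt = 59 / 11.8 = 5.0 m/s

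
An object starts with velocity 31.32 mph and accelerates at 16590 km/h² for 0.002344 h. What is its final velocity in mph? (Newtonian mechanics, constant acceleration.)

v₀ = 31.32 mph × 0.44704 = 14.0013 m/s
a = 16590 km/h² × 7.716049382716049e-05 = 1.28009 m/s²
t = 0.002344 h × 3600.0 = 8.4384 s
v = v₀ + a × t = 14.0013 + 1.28009 × 8.4384 = 24.8032 m/s
v = 24.8032 m/s / 0.44704 = 55.48 mph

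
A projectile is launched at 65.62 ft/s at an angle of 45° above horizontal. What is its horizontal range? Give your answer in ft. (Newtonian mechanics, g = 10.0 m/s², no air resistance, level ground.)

v₀ = 65.62 ft/s × 0.3048 = 20.001 m/s
R = v₀² × sin(2θ) / g = 20.001² × sin(2 × 45°) / 10.0 = 400.04 × 1.0 / 10.0 = 40.004 m
R = 40.004 m / 0.3048 = 131.2 ft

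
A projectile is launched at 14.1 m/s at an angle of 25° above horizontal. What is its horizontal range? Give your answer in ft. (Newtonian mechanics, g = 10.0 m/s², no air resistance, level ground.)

R = v₀² × sin(2θ) / g = 14.1² × sin(2 × 25°) / 10.0 = 198.81 × 0.766044 / 10.0 = 15.2297 m
R = 15.2297 m / 0.3048 = 49.97 ft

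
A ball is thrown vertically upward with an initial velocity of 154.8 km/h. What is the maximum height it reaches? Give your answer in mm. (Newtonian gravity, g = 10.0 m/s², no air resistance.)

v₀ = 154.8 km/h × 0.2777777777777778 = 43.0 m/s
h_max = v₀² / (2g) = 43.0² / (2 × 10.0) = 1849.0 / 20.0 = 92.45 m
h_max = 92.45 m / 0.001 = 92450 mm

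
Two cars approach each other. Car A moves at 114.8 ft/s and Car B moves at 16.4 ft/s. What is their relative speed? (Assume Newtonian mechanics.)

v_rel = v_A + v_B = 114.8 + 16.4 = 131.2 ft/s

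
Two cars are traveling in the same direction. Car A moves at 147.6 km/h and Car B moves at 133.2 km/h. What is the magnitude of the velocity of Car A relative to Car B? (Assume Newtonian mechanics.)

v_rel = |v_A - v_B| = |147.6 - 133.2| = 14.4 km/h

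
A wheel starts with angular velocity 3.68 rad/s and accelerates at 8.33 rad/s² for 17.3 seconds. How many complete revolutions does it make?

θ = ω₀t + ½αt² = 3.68×17.3 + ½×8.33×17.3² = 1310.20685 rad
Total revolutions = θ/(2π) = 1310.20685/(2π) = 208.53
Complete revolutions = ⌊208.53⌋ = 208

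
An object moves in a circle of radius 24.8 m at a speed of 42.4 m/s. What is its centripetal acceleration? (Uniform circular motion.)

a_c = v²/r = 42.4²/24.8 = 1797.76/24.8 = 72.49 m/s²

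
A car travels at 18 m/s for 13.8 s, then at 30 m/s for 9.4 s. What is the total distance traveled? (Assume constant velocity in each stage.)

d₁ = v₁t₁ = 18 × 13.8 = 248.4 m
d₂ = v₂t₂ = 30 × 9.4 = 282.0 m
d_total = 248.4 + 282.0 = 530.4 m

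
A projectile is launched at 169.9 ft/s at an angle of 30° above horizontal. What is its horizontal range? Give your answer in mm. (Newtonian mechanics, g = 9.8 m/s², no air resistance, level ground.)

v₀ = 169.9 ft/s × 0.3048 = 51.7855 m/s
R = v₀² × sin(2θ) / g = 51.7855² × sin(2 × 30°) / 9.8 = 2681.74 × 0.866025 / 9.8 = 236.985 m
R = 236.985 m / 0.001 = 237000 mm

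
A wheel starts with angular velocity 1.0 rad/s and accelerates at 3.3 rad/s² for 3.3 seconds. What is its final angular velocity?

ω = ω₀ + αt = 1.0 + 3.3 × 3.3 = 11.89 rad/s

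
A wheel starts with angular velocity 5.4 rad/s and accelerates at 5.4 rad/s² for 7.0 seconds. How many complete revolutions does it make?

θ = ω₀t + ½αt² = 5.4×7.0 + ½×5.4×7.0² = 170.1 rad
Total revolutions = θ/(2π) = 170.1/(2π) = 27.07
Complete revolutions = ⌊27.07⌋ = 27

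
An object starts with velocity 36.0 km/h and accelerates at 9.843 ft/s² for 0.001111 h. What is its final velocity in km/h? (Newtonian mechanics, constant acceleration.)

v₀ = 36.0 km/h × 0.2777777777777778 = 10.0 m/s
a = 9.843 ft/s² × 0.3048 = 3.00015 m/s²
t = 0.001111 h × 3600.0 = 3.9996 s
v = v₀ + a × t = 10.0 + 3.00015 × 3.9996 = 21.9994 m/s
v = 21.9994 m/s / 0.2777777777777778 = 79.2 km/h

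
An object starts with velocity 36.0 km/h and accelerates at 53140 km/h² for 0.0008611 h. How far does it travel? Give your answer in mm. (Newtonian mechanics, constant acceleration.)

v₀ = 36.0 km/h × 0.2777777777777778 = 10.0 m/s
a = 53140 km/h² × 7.716049382716049e-05 = 4.10031 m/s²
t = 0.0008611 h × 3600.0 = 3.09996 s
d = v₀ × t + ½ × a × t² = 10.0 × 3.09996 + 0.5 × 4.10031 × 3.09996² = 50.7011 m
d = 50.7011 m / 0.001 = 50700 mm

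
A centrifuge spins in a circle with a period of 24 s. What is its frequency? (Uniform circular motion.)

f = 1/T = 1/24 = 0.0417 Hz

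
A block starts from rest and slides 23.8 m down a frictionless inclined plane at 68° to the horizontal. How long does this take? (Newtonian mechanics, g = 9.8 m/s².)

a = g sin(θ) = 9.8 × sin(68°) = 9.0864 m/s²
t = √(2d/a) = √(2 × 23.8 / 9.0864) = 2.29 s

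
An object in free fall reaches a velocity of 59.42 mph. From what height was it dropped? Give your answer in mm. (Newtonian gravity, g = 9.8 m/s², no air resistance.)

v = 59.42 mph × 0.44704 = 26.5631 m/s
h = v² / (2g) = 26.5631² / (2 × 9.8) = 35.9999 m
h = 35.9999 m / 0.001 = 36000 mm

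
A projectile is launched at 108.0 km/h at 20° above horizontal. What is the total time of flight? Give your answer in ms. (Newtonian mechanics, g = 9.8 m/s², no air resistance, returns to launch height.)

v₀ = 108.0 km/h × 0.2777777777777778 = 30.0 m/s
T = 2 × v₀ × sin(θ) / g = 2 × 30.0 × sin(20°) / 9.8 = 2 × 30.0 × 0.34202 / 9.8 = 2.094 s
T = 2.094 s / 0.001 = 2094 ms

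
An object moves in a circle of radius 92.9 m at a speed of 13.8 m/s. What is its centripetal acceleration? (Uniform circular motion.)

a_c = v²/r = 13.8²/92.9 = 190.44/92.9 = 2.05 m/s²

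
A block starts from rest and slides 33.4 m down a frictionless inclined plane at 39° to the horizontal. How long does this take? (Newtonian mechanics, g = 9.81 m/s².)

a = g sin(θ) = 9.81 × sin(39°) = 6.1736 m/s²
t = √(2d/a) = √(2 × 33.4 / 6.1736) = 3.29 s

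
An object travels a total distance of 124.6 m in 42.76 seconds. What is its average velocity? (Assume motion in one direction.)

v_avg = Δd / Δt = 124.6 / 42.76 = 2.91 m/s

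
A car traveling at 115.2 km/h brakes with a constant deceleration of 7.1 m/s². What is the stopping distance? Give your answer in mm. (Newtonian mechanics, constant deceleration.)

v₀ = 115.2 km/h × 0.2777777777777778 = 32.0 m/s
d = v₀² / (2a) = 32.0² / (2 × 7.1) = 1024.0 / 14.2 = 72.1127 m
d = 72.1127 m / 0.001 = 72110 mm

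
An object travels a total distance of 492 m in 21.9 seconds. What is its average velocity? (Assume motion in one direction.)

v_avg = Δd / Δt = 492 / 21.9 = 22.47 m/s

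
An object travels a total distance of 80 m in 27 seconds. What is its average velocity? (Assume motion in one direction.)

v_avg = Δd / Δt = 80 / 27 = 2.96 m/s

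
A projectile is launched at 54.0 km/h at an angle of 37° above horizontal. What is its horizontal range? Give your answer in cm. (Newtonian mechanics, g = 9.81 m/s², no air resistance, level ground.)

v₀ = 54.0 km/h × 0.2777777777777778 = 15.0 m/s
R = v₀² × sin(2θ) / g = 15.0² × sin(2 × 37°) / 9.81 = 225.0 × 0.961262 / 9.81 = 22.0473 m
R = 22.0473 m / 0.01 = 2205 cm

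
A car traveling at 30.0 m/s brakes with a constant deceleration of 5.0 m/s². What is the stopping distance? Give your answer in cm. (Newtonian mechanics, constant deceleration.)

d = v₀² / (2a) = 30.0² / (2 × 5.0) = 900.0 / 10.0 = 90.0 m
d = 90.0 m / 0.01 = 9000 cm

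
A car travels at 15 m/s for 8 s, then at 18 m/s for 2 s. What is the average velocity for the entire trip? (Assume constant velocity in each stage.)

d₁ = v₁t₁ = 15 × 8 = 120 m
d₂ = v₂t₂ = 18 × 2 = 36 m
d_total = 156 m, t_total = 10 s
v_avg = d_total/t_total = 156/10 = 15.6 m/s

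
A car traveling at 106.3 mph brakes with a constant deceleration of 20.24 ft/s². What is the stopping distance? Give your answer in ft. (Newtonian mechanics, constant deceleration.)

v₀ = 106.3 mph × 0.44704 = 47.5204 m/s
a = 20.24 ft/s² × 0.3048 = 6.16915 m/s²
d = v₀² / (2a) = 47.5204² / (2 × 6.16915) = 2258.19 / 12.3383 = 183.023 m
d = 183.023 m / 0.3048 = 600.5 ft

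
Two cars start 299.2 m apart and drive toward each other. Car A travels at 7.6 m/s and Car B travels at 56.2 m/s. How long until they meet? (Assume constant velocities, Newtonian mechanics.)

Combined speed: v_combined = 7.6 + 56.2 = 63.8 m/s
Time to meet: t = d/v_combined = 299.2/63.8 = 4.69 s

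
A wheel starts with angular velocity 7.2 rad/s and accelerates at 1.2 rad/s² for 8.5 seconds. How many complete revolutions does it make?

θ = ω₀t + ½αt² = 7.2×8.5 + ½×1.2×8.5² = 104.55 rad
Total revolutions = θ/(2π) = 104.55/(2π) = 16.64
Complete revolutions = ⌊16.64⌋ = 16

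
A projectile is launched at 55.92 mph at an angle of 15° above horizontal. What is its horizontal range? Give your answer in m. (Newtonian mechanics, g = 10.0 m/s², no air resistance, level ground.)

v₀ = 55.92 mph × 0.44704 = 24.9985 m/s
R = v₀² × sin(2θ) / g = 24.9985² × sin(2 × 15°) / 10.0 = 624.925 × 0.5 / 10.0 = 31.25 m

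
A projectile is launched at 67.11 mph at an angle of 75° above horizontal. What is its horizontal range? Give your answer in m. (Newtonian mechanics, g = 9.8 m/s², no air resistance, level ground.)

v₀ = 67.11 mph × 0.44704 = 30.0009 m/s
R = v₀² × sin(2θ) / g = 30.0009² × sin(2 × 75°) / 9.8 = 900.054 × 0.5 / 9.8 = 45.92 m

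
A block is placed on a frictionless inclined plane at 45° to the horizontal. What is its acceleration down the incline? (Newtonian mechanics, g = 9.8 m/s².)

a = g sin(θ) = 9.8 × sin(45°) = 9.8 × 0.7071 = 6.93 m/s²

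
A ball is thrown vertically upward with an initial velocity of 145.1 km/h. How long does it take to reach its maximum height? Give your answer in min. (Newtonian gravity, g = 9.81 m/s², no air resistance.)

v₀ = 145.1 km/h × 0.2777777777777778 = 40.3056 m/s
t_up = v₀ / g = 40.3056 / 9.81 = 4.10862 s
t_up = 4.10862 s / 60.0 = 0.06848 min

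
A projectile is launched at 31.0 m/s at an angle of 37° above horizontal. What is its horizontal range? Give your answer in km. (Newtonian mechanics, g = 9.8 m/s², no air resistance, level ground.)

R = v₀² × sin(2θ) / g = 31.0² × sin(2 × 37°) / 9.8 = 961.0 × 0.961262 / 9.8 = 94.2625 m
R = 94.2625 m / 1000.0 = 0.09426 km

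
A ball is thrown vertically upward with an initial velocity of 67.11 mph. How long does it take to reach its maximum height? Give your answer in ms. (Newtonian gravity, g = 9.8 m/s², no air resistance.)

v₀ = 67.11 mph × 0.44704 = 30.0009 m/s
t_up = v₀ / g = 30.0009 / 9.8 = 3.06132 s
t_up = 3.06132 s / 0.001 = 3061 ms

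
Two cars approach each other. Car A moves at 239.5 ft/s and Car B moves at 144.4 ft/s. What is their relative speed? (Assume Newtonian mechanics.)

v_rel = v_A + v_B = 239.5 + 144.4 = 383.9 ft/s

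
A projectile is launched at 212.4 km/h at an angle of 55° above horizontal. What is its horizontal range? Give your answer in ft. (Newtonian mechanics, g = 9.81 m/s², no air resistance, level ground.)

v₀ = 212.4 km/h × 0.2777777777777778 = 59.0 m/s
R = v₀² × sin(2θ) / g = 59.0² × sin(2 × 55°) / 9.81 = 3481.0 × 0.939693 / 9.81 = 333.443 m
R = 333.443 m / 0.3048 = 1094 ft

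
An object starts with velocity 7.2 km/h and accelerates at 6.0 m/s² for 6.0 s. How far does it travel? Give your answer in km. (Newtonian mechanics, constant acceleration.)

v₀ = 7.2 km/h × 0.2777777777777778 = 2.0 m/s
d = v₀ × t + ½ × a × t² = 2.0 × 6.0 + 0.5 × 6.0 × 6.0² = 120.0 m
d = 120.0 m / 1000.0 = 0.12 km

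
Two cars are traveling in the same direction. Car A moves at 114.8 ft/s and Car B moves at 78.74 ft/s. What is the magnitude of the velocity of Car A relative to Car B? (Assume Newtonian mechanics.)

v_rel = |v_A - v_B| = |114.8 - 78.74| = 36.06 ft/s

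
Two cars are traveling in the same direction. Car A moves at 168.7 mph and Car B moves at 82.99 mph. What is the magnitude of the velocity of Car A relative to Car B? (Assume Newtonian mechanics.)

v_rel = |v_A - v_B| = |168.7 - 82.99| = 85.71 mph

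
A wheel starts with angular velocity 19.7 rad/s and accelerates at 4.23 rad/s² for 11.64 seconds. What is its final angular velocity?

ω = ω₀ + αt = 19.7 + 4.23 × 11.64 = 68.94 rad/s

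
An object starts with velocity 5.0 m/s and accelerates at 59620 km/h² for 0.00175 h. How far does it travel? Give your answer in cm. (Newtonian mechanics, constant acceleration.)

a = 59620 km/h² × 7.716049382716049e-05 = 4.60031 m/s²
t = 0.00175 h × 3600.0 = 6.3 s
d = v₀ × t + ½ × a × t² = 5.0 × 6.3 + 0.5 × 4.60031 × 6.3² = 122.793 m
d = 122.793 m / 0.01 = 12280 cm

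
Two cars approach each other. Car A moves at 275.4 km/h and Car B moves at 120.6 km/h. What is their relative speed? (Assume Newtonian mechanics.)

v_rel = v_A + v_B = 275.4 + 120.6 = 396.0 km/h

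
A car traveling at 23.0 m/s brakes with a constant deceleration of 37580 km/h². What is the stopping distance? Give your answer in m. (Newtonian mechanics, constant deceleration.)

a = 37580 km/h² × 7.716049382716049e-05 = 2.89969 m/s²
d = v₀² / (2a) = 23.0² / (2 × 2.89969) = 529.0 / 5.79938 = 91.22 m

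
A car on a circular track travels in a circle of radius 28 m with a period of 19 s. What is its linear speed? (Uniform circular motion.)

v = 2πr/T = 2π×28/19 = 9.26 m/s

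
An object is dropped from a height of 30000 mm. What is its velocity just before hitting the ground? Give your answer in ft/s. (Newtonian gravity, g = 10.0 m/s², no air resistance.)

h = 30000 mm × 0.001 = 30.0 m
v = √(2gh) = √(2 × 10.0 × 30.0) = 24.4949 m/s
v = 24.4949 m/s / 0.3048 = 80.36 ft/s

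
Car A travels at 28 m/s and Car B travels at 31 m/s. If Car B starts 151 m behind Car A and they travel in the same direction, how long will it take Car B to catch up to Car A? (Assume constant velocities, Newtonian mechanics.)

Relative speed: v_rel = 31 - 28 = 3 m/s
Time to catch: t = d₀/v_rel = 151/3 = 50.33 s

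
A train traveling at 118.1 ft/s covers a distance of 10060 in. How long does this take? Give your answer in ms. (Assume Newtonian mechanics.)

d = 10060 in × 0.0254 = 255.524 m
v = 118.1 ft/s × 0.3048 = 35.99688 m/s
t = d / v = 255.524 / 35.99688 = 7.098504 s
t = 7.098504 s / 0.001 = 7099 ms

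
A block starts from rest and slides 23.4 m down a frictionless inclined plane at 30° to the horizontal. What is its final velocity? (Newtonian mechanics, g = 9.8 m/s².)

a = g sin(θ) = 9.8 × sin(30°) = 4.9 m/s²
v = √(2ad) = √(2 × 4.9 × 23.4) = 15.14 m/s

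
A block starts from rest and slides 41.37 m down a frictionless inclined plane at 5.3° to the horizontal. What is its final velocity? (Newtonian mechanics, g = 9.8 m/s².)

a = g sin(θ) = 9.8 × sin(5.3°) = 0.9052 m/s²
v = √(2ad) = √(2 × 0.9052 × 41.37) = 8.65 m/s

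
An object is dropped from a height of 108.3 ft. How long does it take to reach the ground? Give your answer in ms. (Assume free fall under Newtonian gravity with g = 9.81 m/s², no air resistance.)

h = 108.3 ft × 0.3048 = 33.0098 m
t = √(2h/g) = √(2 × 33.0098 / 9.81) = 2.59419 s
t = 2.59419 s / 0.001 = 2594 ms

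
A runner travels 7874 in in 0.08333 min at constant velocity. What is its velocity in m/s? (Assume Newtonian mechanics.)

d = 7874 in × 0.0254 = 200.0 m
t = 0.08333 min × 60.0 = 4.9998 s
v = d / t = 200.0 / 4.9998 = 40.0 m/s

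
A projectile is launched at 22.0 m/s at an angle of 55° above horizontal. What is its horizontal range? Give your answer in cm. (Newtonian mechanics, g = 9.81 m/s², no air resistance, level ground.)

R = v₀² × sin(2θ) / g = 22.0² × sin(2 × 55°) / 9.81 = 484.0 × 0.939693 / 9.81 = 46.362 m
R = 46.362 m / 0.01 = 4636 cm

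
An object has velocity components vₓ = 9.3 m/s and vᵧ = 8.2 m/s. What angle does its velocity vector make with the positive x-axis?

θ = arctan(vᵧ/vₓ) = arctan(8.2/9.3) = 41.4°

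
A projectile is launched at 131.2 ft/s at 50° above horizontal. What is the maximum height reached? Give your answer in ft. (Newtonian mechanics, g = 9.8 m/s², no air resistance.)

v₀ = 131.2 ft/s × 0.3048 = 39.9898 m/s
H = v₀² × sin²(θ) / (2g) = 39.9898² × sin(50°)² / (2 × 9.8) = 1599.18 × 0.586824 / 19.6 = 47.8794 m
H = 47.8794 m / 0.3048 = 157.1 ft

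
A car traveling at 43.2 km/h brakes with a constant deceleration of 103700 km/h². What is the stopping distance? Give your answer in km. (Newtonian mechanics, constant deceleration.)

v₀ = 43.2 km/h × 0.2777777777777778 = 12.0 m/s
a = 103700 km/h² × 7.716049382716049e-05 = 8.00154 m/s²
d = v₀² / (2a) = 12.0² / (2 × 8.00154) = 144.0 / 16.0031 = 8.99826 m
d = 8.99826 m / 1000.0 = 0.008998 km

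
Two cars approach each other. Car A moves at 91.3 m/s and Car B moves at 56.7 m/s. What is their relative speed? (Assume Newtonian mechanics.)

v_rel = v_A + v_B = 91.3 + 56.7 = 148.0 m/s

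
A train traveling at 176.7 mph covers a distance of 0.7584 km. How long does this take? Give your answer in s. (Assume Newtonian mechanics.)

d = 0.7584 km × 1000.0 = 758.4 m
v = 176.7 mph × 0.44704 = 78.992 m/s
t = d / v = 758.4 / 78.992 = 9.601 s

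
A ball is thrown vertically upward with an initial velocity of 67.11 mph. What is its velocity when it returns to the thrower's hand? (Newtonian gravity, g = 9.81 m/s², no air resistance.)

By conservation of energy (no air resistance), the ball returns to the throw height with the same speed as launch, but directed downward.
|v_ground| = v₀ = 67.11 mph
v_ground = 67.11 mph (downward)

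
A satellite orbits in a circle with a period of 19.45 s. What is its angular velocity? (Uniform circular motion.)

ω = 2π/T = 2π/19.45 = 0.323 rad/s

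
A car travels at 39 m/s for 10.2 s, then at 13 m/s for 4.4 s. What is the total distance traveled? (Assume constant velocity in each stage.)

d₁ = v₁t₁ = 39 × 10.2 = 397.8 m
d₂ = v₂t₂ = 13 × 4.4 = 57.2 m
d_total = 397.8 + 57.2 = 455.0 m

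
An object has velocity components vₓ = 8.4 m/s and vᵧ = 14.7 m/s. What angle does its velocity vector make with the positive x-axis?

θ = arctan(vᵧ/vₓ) = arctan(14.7/8.4) = 60.26°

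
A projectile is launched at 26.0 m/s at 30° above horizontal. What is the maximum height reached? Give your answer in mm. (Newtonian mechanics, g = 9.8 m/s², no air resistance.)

H = v₀² × sin²(θ) / (2g) = 26.0² × sin(30°)² / (2 × 9.8) = 676.0 × 0.25 / 19.6 = 8.62245 m
H = 8.62245 m / 0.001 = 8622 mm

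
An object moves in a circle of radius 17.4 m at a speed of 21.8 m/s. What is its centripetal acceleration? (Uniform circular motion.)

a_c = v²/r = 21.8²/17.4 = 475.24/17.4 = 27.31 m/s²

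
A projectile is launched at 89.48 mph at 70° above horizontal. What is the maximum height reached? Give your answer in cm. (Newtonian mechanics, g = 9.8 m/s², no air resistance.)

v₀ = 89.48 mph × 0.44704 = 40.0011 m/s
H = v₀² × sin²(θ) / (2g) = 40.0011² × sin(70°)² / (2 × 9.8) = 1600.09 × 0.883022 / 19.6 = 72.0875 m
H = 72.0875 m / 0.01 = 7209 cm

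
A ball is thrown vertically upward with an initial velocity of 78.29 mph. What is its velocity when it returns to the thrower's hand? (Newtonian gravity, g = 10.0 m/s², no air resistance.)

By conservation of energy (no air resistance), the ball returns to the throw height with the same speed as launch, but directed downward.
|v_ground| = v₀ = 78.29 mph
v_ground = 78.29 mph (downward)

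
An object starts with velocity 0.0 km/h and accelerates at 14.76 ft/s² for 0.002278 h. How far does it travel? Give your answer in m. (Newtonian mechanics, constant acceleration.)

v₀ = 0.0 km/h × 0.2777777777777778 = 0.0 m/s
a = 14.76 ft/s² × 0.3048 = 4.49885 m/s²
t = 0.002278 h × 3600.0 = 8.2008 s
d = v₀ × t + ½ × a × t² = 0.0 × 8.2008 + 0.5 × 4.49885 × 8.2008² = 151.3 m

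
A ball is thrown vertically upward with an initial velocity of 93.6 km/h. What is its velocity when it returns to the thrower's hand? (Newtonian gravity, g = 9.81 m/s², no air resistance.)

By conservation of energy (no air resistance), the ball returns to the throw height with the same speed as launch, but directed downward.
|v_ground| = v₀ = 93.6 km/h
v_ground = 93.6 km/h (downward)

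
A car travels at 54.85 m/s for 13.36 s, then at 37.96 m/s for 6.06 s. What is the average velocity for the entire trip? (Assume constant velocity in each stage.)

d₁ = v₁t₁ = 54.85 × 13.36 = 732.796 m
d₂ = v₂t₂ = 37.96 × 6.06 = 230.0376 m
d_total = 962.8336 m, t_total = 19.42 s
v_avg = d_total/t_total = 962.8336/19.42 = 49.58 m/s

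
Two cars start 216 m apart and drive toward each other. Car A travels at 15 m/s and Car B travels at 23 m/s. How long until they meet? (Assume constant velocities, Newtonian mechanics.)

Combined speed: v_combined = 15 + 23 = 38 m/s
Time to meet: t = d/v_combined = 216/38 = 5.68 s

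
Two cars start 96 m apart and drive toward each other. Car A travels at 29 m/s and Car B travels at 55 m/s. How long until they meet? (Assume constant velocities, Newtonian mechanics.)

Combined speed: v_combined = 29 + 55 = 84 m/s
Time to meet: t = d/v_combined = 96/84 = 1.14 s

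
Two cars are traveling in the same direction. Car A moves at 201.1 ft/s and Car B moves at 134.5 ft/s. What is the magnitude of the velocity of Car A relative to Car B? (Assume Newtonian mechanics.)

v_rel = |v_A - v_B| = |201.1 - 134.5| = 66.6 ft/s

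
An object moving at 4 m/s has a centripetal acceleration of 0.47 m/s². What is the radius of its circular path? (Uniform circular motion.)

r = v²/a_c = 4²/0.47 = 34.04 m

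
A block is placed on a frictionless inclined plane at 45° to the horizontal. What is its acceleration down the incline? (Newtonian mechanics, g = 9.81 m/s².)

a = g sin(θ) = 9.81 × sin(45°) = 9.81 × 0.7071 = 6.94 m/s²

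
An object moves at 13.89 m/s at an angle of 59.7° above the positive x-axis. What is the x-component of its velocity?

vₓ = v cos(θ) = 13.89 × cos(59.7°) = 7.01 m/s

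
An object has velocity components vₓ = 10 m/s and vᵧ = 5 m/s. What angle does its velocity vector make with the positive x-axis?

θ = arctan(vᵧ/vₓ) = arctan(5/10) = 26.57°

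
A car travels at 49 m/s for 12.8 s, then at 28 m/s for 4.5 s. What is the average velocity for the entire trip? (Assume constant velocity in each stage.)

d₁ = v₁t₁ = 49 × 12.8 = 627.2 m
d₂ = v₂t₂ = 28 × 4.5 = 126.0 m
d_total = 753.2 m, t_total = 17.3 s
v_avg = d_total/t_total = 753.2/17.3 = 43.54 m/s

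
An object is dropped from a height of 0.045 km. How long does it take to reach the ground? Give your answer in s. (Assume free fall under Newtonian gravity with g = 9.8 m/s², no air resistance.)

h = 0.045 km × 1000.0 = 45.0 m
t = √(2h/g) = √(2 × 45.0 / 9.8) = 3.03 s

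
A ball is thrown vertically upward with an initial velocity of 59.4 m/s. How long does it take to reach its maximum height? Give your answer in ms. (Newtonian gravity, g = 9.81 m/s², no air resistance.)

t_up = v₀ / g = 59.4 / 9.81 = 6.05505 s
t_up = 6.05505 s / 0.001 = 6055 ms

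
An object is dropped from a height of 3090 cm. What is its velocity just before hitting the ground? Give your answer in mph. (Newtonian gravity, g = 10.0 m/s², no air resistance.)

h = 3090 cm × 0.01 = 30.9 m
v = √(2gh) = √(2 × 10.0 × 30.9) = 24.8596 m/s
v = 24.8596 m/s / 0.44704 = 55.61 mph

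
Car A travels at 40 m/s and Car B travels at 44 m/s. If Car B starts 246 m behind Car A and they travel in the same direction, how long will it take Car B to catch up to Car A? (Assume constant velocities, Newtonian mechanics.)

Relative speed: v_rel = 44 - 40 = 4 m/s
Time to catch: t = d₀/v_rel = 246/4 = 61.5 s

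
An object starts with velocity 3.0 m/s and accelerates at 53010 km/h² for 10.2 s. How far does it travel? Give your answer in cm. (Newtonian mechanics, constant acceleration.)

a = 53010 km/h² × 7.716049382716049e-05 = 4.09028 m/s²
d = v₀ × t + ½ × a × t² = 3.0 × 10.2 + 0.5 × 4.09028 × 10.2² = 243.376 m
d = 243.376 m / 0.01 = 24340 cm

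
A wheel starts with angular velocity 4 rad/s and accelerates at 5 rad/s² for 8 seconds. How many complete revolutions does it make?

θ = ω₀t + ½αt² = 4×8 + ½×5×8² = 192.0 rad
Total revolutions = θ/(2π) = 192.0/(2π) = 30.56
Complete revolutions = ⌊30.56⌋ = 30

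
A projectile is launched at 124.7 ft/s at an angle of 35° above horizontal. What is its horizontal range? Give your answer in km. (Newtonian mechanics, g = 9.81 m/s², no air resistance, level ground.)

v₀ = 124.7 ft/s × 0.3048 = 38.0086 m/s
R = v₀² × sin(2θ) / g = 38.0086² × sin(2 × 35°) / 9.81 = 1444.65 × 0.939693 / 9.81 = 138.382 m
R = 138.382 m / 1000.0 = 0.1384 km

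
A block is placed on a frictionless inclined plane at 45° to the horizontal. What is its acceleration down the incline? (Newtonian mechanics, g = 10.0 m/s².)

a = g sin(θ) = 10.0 × sin(45°) = 10.0 × 0.7071 = 7.07 m/s²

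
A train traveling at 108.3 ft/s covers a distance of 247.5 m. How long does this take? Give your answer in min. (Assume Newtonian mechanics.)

v = 108.3 ft/s × 0.3048 = 33.0098 m/s
t = d / v = 247.5 / 33.0098 = 7.49777 s
t = 7.49777 s / 60.0 = 0.125 min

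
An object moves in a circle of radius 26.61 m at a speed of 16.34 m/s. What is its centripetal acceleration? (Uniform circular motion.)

a_c = v²/r = 16.34²/26.61 = 266.9956/26.61 = 10.03 m/s²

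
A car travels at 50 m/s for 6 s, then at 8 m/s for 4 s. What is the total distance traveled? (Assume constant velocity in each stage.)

d₁ = v₁t₁ = 50 × 6 = 300 m
d₂ = v₂t₂ = 8 × 4 = 32 m
d_total = 300 + 32 = 332 m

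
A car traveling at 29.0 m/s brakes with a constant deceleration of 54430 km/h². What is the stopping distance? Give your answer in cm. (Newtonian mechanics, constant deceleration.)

a = 54430 km/h² × 7.716049382716049e-05 = 4.19985 m/s²
d = v₀² / (2a) = 29.0² / (2 × 4.19985) = 841.0 / 8.3997 = 100.123 m
d = 100.123 m / 0.01 = 10010 cm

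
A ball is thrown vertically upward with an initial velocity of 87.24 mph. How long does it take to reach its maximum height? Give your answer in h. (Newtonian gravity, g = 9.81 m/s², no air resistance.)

v₀ = 87.24 mph × 0.44704 = 38.9998 m/s
t_up = v₀ / g = 38.9998 / 9.81 = 3.97551 s
t_up = 3.97551 s / 3600.0 = 0.001104 h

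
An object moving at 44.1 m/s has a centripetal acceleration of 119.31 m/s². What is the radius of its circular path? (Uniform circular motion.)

r = v²/a_c = 44.1²/119.31 = 16.3 m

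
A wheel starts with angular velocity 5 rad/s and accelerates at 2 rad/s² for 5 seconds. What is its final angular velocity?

ω = ω₀ + αt = 5 + 2 × 5 = 15 rad/s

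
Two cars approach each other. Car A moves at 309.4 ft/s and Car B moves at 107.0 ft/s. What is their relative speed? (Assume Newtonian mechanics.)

v_rel = v_A + v_B = 309.4 + 107.0 = 416.4 ft/s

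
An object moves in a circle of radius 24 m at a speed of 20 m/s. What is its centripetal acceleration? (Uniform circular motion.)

a_c = v²/r = 20²/24 = 400/24 = 16.67 m/s²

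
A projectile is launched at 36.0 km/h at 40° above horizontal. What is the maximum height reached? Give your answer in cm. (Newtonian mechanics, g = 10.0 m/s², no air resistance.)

v₀ = 36.0 km/h × 0.2777777777777778 = 10.0 m/s
H = v₀² × sin²(θ) / (2g) = 10.0² × sin(40°)² / (2 × 10.0) = 100.0 × 0.413176 / 20.0 = 2.06588 m
H = 2.06588 m / 0.01 = 206.6 cm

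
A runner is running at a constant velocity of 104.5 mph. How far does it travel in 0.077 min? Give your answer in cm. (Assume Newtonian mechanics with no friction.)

v = 104.5 mph × 0.44704 = 46.7157 m/s
t = 0.077 min × 60.0 = 4.62 s
d = v × t = 46.7157 × 4.62 = 215.827 m
d = 215.827 m / 0.01 = 21580 cm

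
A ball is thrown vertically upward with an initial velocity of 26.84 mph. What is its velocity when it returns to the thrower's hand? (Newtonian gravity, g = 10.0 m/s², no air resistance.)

By conservation of energy (no air resistance), the ball returns to the throw height with the same speed as launch, but directed downward.
|v_ground| = v₀ = 26.84 mph
v_ground = 26.84 mph (downward)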